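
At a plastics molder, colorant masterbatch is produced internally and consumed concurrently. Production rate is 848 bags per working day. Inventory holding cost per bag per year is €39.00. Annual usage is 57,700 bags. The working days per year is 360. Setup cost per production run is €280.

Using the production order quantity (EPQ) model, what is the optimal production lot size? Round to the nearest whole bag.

1,011 bags

d = 57,700/360 = 160.2778 bags/day;  effective holding cost H(1 − d/p) = 39·(1 − 160.2778/848) = 31.62873
Q* = √(2DS / H_eff) = √(2·57,700·280 / 31.62873) ≈ 1,010.74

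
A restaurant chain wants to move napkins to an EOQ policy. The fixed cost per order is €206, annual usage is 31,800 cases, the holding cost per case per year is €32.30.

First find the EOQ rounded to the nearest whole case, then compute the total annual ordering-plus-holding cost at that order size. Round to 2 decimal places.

2DS/H = 2·31,800·206/32.3 = 405,622.29
EOQ = √405,622.29 ≈ 636.88 → Q = 637 cases
Annual ordering cost = (D/Q)·S = (31,800/637) × 206 = €10,283.83
Annual holding cost  = (Q/2)·H = (637/2) × 32.3 = €10,287.55
Total = €10,283.83 + €10,287.55 = €20,571.38

€20,571.38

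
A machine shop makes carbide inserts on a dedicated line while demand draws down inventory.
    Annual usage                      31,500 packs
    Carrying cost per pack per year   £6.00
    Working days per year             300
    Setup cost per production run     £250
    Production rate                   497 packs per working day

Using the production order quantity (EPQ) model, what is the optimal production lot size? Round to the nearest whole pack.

1,824 packs

Daily demand d = 31,500/300 = 105.000; p = 497; 1 − d/p = 0.78873
EPQ = √(2DS / (H(1 − d/p)))
    = √(2 × 31,500 × 250 / (6 × 0.78873)) ≈ 1,824.31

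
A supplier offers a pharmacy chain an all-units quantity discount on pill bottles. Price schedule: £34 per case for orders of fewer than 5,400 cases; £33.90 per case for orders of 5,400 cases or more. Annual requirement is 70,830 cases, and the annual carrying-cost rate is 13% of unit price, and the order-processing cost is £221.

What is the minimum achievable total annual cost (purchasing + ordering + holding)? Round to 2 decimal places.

H₁ = 13%×£34 = £4.4200;  H₂ = 13%×£33.90 = £4.4070
EOQ₁ = √(2×70,830×221/4.4200) = 2,661.39  (< 5,400, feasible at tier 1)
EOQ₂ = √(2×70,830×221/4.4070) = 2,665.31  (< 5,400 → use Q = 5,400 at tier-2 price)
TC(tier 1 (EOQ₁), Q≈2,661.4) = £2,419,983.35
TC(tier 2, Q≈5,400.0) = £2,415,934.68
Minimum at tier 2: £2,415,934.68

£2,415,934.68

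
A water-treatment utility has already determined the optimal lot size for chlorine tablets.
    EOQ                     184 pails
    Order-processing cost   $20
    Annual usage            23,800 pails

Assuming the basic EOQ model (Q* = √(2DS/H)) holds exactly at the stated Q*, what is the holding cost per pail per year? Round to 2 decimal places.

$28.12

From Q* = √(2DS/H) ⇒ Q*² = 2DS/H.
H = 2DS / Q² = 2 × 23,800 × 20 / 184² = 28.1191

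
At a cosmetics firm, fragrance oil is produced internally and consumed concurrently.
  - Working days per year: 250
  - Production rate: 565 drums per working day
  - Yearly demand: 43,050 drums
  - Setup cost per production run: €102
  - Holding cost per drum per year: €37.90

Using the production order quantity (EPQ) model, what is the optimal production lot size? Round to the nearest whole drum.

Daily demand d = 43,050/250 = 172.200; p = 565; 1 − d/p = 0.69522
EPQ = √(2DS / (H(1 − d/p)))
    = √(2 × 43,050 × 102 / (37.9 × 0.69522)) ≈ 577.33

577 drums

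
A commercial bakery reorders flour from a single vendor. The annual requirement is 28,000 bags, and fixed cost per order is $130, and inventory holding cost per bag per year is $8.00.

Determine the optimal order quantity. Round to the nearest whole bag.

Optimal lot size Q* = (2 × 28,000 × $130 / $8)^½ ≈ 953.94

954 bags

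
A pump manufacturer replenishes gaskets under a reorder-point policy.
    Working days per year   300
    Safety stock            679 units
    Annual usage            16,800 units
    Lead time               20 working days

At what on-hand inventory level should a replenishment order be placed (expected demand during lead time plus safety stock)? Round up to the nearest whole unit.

1,799 units

Daily demand d = 16,800 / 300 = 56.000 units/day
Demand during lead time = 56.000 × 20 = 1,120.00
Reorder point = 1,120.00 + 679 = 1,799.00 → round up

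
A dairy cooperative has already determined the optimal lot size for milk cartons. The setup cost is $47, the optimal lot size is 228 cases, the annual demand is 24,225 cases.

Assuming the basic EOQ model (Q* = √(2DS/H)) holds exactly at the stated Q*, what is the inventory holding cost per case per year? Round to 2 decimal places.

From Q* = √(2DS/H) ⇒ Q*² = 2DS/H.
H = 2DS / Q² = 2 × 24,225 × 47 / 228² = 43.8048

$43.80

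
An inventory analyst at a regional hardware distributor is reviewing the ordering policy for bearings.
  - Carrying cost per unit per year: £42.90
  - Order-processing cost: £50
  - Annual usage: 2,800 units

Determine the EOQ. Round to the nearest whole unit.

Optimal lot size Q* = (2 × 2,800 × £50 / £42.9)^½ ≈ 80.79

81 units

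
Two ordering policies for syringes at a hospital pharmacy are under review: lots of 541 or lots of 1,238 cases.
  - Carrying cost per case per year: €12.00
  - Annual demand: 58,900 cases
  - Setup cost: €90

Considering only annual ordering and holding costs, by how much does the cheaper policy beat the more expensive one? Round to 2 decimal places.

€1,334.61

Annual cost at Q: ordering D·S/Q plus holding Q·H/2.
TC(541) = (58,900/541)×90 + (541/2)×12 = €13,044.52
TC(1,238) = (58,900/1,238)×90 + (1,238/2)×12 = €11,709.91
|ΔTC| = |€13,044.52 − €11,709.91| = €1,334.61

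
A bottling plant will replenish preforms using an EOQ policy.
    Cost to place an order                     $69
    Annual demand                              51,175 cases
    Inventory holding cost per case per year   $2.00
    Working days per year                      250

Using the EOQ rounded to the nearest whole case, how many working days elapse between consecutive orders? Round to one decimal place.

9.2 days

EOQ = √(2DS/H) = √(2 × 51,175 × 69 / 2)
    = √(3,531,075.00) ≈ 1,879.12 → Q = 1,879 cases
Days between orders = 250 / (D/Q) = 250 / 27.235 ≈ 9.179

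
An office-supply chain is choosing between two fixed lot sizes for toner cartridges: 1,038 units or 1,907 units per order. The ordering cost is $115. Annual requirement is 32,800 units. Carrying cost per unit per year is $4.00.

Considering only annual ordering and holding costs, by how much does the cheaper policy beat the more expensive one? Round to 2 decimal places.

TC(Q) = (D/Q)S + (Q/2)H
TC(1,038) = (32,800/1,038)×115 + (1,038/2)×4 = $5,709.91
TC(1,907) = (32,800/1,907)×115 + (1,907/2)×4 = $5,791.98
Lots of 1,038 are cheaper by $82.06.

$82.06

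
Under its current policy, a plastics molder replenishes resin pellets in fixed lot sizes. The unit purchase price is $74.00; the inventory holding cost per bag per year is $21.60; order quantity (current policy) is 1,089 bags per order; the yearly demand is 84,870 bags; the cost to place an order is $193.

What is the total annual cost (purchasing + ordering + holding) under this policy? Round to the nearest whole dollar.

$6,307,182

Annual ordering cost = (D/Q)·S = (84,870/1,089) × 193 = $15,041.24
Annual holding cost  = (Q/2)·H = (1,089/2) × 21.6 = $11,761.20
Purchase cost = D·C = 84,870 × 74 = $6,280,380.00
Total = $15,041.24 + $11,761.20 + $6,280,380.00 = $6,307,182.44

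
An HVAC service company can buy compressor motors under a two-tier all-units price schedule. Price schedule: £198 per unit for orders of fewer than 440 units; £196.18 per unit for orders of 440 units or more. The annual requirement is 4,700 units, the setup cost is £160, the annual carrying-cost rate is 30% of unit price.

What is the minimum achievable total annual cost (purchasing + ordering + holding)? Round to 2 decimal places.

£936,702.97

H₁ = 30%×£198 = £59.4000;  H₂ = 30%×£196.18 = £58.8540
EOQ₁ = √(2×4,700×160/59.4000) = 159.12  (< 440, feasible at tier 1)
EOQ₂ = √(2×4,700×160/58.8540) = 159.86  (< 440 → use Q = 440 at tier-2 price)
TC(tier 1 (EOQ₁), Q≈159.1) = £940,051.86
TC(tier 2, Q≈440.0) = £936,702.97
Minimum at tier 2: £936,702.97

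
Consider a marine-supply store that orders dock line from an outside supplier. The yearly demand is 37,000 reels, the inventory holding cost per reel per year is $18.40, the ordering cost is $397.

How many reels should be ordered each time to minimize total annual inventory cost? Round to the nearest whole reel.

Q* = √(2·D·S / H) = √(2·37,000·397 / 18.4) = √1,596,630.4 ≈ 1,263.58

1,264 reels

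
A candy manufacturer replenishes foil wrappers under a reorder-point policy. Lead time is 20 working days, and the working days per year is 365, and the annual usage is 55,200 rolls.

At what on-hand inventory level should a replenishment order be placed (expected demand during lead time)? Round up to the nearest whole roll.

Daily demand d = 55,200 / 365 = 151.233 rolls/day
Demand during lead time = 151.233 × 20 = 3,024.66
Reorder point = 3,024.66 → round up

3,025 rolls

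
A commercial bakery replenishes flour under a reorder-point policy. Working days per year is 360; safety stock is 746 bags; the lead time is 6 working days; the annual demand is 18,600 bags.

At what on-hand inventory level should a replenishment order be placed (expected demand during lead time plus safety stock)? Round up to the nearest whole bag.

Daily demand d = 18,600 / 360 = 51.667 bags/day
Demand during lead time = 51.667 × 6 = 310.00
Reorder point = 310.00 + 746 = 1,056.00 → round up

1,056 bags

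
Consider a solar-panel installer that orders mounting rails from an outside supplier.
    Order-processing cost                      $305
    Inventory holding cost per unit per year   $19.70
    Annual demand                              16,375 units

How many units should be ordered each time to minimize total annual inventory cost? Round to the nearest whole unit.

712 units

Optimal lot size Q* = (2 × 16,375 × $305 / $19.7)^½ ≈ 712.07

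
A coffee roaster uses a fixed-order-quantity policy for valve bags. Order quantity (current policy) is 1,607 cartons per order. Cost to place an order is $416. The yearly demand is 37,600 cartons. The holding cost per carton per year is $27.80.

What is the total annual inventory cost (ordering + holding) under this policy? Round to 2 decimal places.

Ordering: D/Q × S = 37,600/1,607 × $416 = $9,733.42
Holding:  Q/2 × H = 1,607/2 × $27.8 = $22,337.30
Total = $9,733.42 + $22,337.30 = $32,070.72

$32,070.72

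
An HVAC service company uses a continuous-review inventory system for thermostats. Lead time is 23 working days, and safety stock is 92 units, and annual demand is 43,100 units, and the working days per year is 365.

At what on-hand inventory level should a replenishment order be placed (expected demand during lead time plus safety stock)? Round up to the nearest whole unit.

Daily demand d = 43,100 / 365 = 118.082 units/day
Demand during lead time = 118.082 × 23 = 2,715.89
Reorder point = 2,715.89 + 92 = 2,807.89 → round up

2,808 units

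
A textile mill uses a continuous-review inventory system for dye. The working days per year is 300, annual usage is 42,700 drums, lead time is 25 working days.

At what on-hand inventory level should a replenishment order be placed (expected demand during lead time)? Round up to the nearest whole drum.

Daily demand d = 42,700 / 300 = 142.333 drums/day
Demand during lead time = 142.333 × 25 = 3,558.33
Reorder point = 3,558.33 → round up

3,559 drums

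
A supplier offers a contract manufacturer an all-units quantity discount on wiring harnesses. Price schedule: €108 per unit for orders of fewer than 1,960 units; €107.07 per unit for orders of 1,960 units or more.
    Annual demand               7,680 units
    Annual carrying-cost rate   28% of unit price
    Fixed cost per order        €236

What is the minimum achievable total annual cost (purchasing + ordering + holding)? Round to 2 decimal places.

H₁ = 28%×€108 = €30.2400;  H₂ = 28%×€107.07 = €29.9796
EOQ₁ = √(2×7,680×236/30.2400) = 346.23  (< 1,960, feasible at tier 1)
EOQ₂ = √(2×7,680×236/29.9796) = 347.73  (< 1,960 → use Q = 1,960 at tier-2 price)
TC(tier 1 (EOQ₁), Q≈346.2) = €839,909.90
TC(tier 2, Q≈1,960.0) = €852,602.34
Minimum at tier 1 (EOQ₁): €839,909.90

€839,909.90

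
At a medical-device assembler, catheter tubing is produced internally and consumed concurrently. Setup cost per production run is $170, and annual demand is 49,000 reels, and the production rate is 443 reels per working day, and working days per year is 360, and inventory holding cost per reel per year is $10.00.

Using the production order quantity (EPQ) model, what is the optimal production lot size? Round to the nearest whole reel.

Daily demand d = 49,000/360 = 136.111; p = 443; 1 − d/p = 0.69275
EPQ = √(2DS / (H(1 − d/p)))
    = √(2 × 49,000 × 170 / (10 × 0.69275)) ≈ 1,550.77

1,551 reels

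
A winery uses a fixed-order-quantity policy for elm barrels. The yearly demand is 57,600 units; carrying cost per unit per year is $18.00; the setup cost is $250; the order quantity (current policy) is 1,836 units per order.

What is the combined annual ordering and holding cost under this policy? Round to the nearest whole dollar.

Orders/yr = 57,600/1,836 = 31.373; ordering cost = 31.373 × $250 = $7,843.14
Average inventory = 1,836/2 = 918; holding cost = 918 × $18 = $16,524.00
Total = $7,843.14 + $16,524.00 = $24,367.14

$24,367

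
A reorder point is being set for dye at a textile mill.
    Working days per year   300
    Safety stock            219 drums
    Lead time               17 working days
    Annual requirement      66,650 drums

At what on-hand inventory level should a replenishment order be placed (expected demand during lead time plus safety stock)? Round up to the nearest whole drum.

Daily demand d = 66,650 / 300 = 222.167 drums/day
Demand during lead time = 222.167 × 17 = 3,776.83
Reorder point = 3,776.83 + 219 = 3,995.83 → round up

3,996 drums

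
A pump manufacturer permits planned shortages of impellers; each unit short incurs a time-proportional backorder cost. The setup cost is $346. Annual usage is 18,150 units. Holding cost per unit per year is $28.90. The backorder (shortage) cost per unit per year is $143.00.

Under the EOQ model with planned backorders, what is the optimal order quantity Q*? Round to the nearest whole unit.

Basic EOQ = √(2·18,150·346/28.9) = 659.238
Backorder adjustment √((H+b)/b) = √((28.9+143)/143) = 1.0964
Q* = 659.238 × 1.0964 ≈ 722.79

723 units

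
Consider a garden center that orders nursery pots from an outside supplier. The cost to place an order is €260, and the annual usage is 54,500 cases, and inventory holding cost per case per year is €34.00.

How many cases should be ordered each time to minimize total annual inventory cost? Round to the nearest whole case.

913 cases

Q* = √(2·D·S / H) = √(2·54,500·260 / 34) = √833,529.4 ≈ 912.98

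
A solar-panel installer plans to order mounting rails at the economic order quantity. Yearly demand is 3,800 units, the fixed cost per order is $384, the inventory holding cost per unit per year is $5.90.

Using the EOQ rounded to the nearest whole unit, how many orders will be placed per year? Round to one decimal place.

Optimal lot size Q* = (2 × 3,800 × $384 / $5.9)^½ ≈ 703.31 → Q = 703
Orders per year = D/Q = 3,800 / 703 = 5.405

5.4 orders per year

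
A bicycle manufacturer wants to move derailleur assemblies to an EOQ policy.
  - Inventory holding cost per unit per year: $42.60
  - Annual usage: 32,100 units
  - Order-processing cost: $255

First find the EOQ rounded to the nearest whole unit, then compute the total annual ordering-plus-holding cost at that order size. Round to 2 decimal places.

$26,408.42

Q* = √(2·D·S / H) = √(2·32,100·255 / 42.6) = √384,295.8 ≈ 619.92 → Q = 620 units
Ordering: D/Q × S = 32,100/620 × $255 = $13,202.42
Holding:  Q/2 × H = 620/2 × $42.6 = $13,206.00
Total = $13,202.42 + $13,206.00 = $26,408.42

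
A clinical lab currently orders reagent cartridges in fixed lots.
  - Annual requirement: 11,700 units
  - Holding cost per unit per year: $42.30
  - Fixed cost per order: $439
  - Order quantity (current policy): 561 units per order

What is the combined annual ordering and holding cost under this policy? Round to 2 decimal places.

$21,020.76

Ordering: D/Q × S = 11,700/561 × $439 = $9,155.61
Holding:  Q/2 × H = 561/2 × $42.3 = $11,865.15
Total = $9,155.61 + $11,865.15 = $21,020.76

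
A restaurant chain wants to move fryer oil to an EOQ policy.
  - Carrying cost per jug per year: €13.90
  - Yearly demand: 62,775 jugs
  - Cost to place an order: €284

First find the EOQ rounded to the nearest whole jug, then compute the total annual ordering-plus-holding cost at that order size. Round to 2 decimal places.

€22,262.55

2DS/H = 2·62,775·284/13.9 = 2,565,194.24
EOQ = √2,565,194.24 ≈ 1,601.62 → Q = 1,602 jugs
Ordering: D/Q × S = 62,775/1,602 × €284 = €11,128.65
Holding:  Q/2 × H = 1,602/2 × €13.9 = €11,133.90
Total = €11,128.65 + €11,133.90 = €22,262.55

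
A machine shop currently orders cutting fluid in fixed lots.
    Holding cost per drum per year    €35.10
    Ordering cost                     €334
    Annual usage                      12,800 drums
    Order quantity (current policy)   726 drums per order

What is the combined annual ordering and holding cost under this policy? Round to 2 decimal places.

Orders/yr = 12,800/726 = 17.631; ordering cost = 17.631 × €334 = €5,888.71
Average inventory = 726/2 = 363; holding cost = 363 × €35.1 = €12,741.30
Total = €5,888.71 + €12,741.30 = €18,630.01

€18,630.01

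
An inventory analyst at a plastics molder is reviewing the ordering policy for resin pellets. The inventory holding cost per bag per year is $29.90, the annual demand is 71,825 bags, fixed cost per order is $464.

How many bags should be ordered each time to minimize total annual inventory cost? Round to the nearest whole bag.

Q* = √(2·D·S / H) = √(2·71,825·464 / 29.9) = √2,229,217.4 ≈ 1,493.06

1,493 bags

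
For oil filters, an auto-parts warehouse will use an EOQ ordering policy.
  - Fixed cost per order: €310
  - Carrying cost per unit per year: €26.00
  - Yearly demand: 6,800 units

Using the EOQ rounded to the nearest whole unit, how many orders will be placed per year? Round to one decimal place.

16.9 orders per year

Q* = √(2·D·S / H) = √(2·6,800·310 / 26) = √162,153.8 ≈ 402.68 → Q = 403
Orders per year = D/Q = 6,800 / 403 = 16.873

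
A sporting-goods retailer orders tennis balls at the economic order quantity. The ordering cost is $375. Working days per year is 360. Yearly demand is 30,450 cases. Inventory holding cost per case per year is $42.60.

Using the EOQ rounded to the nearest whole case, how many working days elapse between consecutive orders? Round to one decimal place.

Optimal lot size Q* = (2 × 30,450 × $375 / $42.6)^½ ≈ 732.18 → Q = 732 cases
T = Q/D × 360 days = 732/30,450 × 360 = 8.654 days

8.7 days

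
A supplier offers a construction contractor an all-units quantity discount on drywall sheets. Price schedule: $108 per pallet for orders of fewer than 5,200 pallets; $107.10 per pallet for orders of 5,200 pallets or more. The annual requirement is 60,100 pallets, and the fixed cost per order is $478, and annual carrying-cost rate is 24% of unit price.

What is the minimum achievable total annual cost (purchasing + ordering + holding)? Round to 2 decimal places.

H₁ = 24%×$108 = $25.9200;  H₂ = 24%×$107.10 = $25.7040
EOQ₁ = √(2×60,100×478/25.9200) = 1,488.84  (< 5,200, feasible at tier 1)
EOQ₂ = √(2×60,100×478/25.7040) = 1,495.08  (< 5,200 → use Q = 5,200 at tier-2 price)
TC(tier 1 (EOQ₁), Q≈1,488.8) = $6,529,390.79
TC(tier 2, Q≈5,200.0) = $6,509,064.98
Minimum at tier 2: $6,509,064.98

$6,509,064.98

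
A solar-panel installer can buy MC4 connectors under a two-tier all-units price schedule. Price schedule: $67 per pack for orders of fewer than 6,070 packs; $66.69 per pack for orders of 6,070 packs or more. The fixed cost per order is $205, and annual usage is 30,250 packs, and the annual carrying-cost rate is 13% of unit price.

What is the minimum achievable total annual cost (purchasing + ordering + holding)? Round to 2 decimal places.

H₁ = 13%×$67 = $8.7100;  H₂ = 13%×$66.69 = $8.6697
EOQ₁ = √(2×30,250×205/8.7100) = 1,193.29  (< 6,070, feasible at tier 1)
EOQ₂ = √(2×30,250×205/8.6697) = 1,196.06  (< 6,070 → use Q = 6,070 at tier-2 price)
TC(tier 1 (EOQ₁), Q≈1,193.3) = $2,037,143.54
TC(tier 2, Q≈6,070.0) = $2,044,706.66
Minimum at tier 1 (EOQ₁): $2,037,143.54

$2,037,143.54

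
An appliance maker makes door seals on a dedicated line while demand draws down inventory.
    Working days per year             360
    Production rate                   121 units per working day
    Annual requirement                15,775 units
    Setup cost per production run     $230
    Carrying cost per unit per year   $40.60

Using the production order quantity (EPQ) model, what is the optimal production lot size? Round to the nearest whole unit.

Daily demand d = 15,775/360 = 43.819; p = 121; 1 − d/p = 0.63786
EPQ = √(2DS / (H(1 − d/p)))
    = √(2 × 15,775 × 230 / (40.6 × 0.63786)) ≈ 529.35

529 units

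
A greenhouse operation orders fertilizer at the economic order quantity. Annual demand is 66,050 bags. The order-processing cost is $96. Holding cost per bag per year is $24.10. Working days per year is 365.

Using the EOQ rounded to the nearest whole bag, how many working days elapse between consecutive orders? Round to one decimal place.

2DS/H = 2·66,050·96/24.1 = 526,207.47
EOQ = √526,207.47 ≈ 725.40 → Q = 725 bags
Days between orders = 365 / (D/Q) = 365 / 91.103 ≈ 4.006

4.0 days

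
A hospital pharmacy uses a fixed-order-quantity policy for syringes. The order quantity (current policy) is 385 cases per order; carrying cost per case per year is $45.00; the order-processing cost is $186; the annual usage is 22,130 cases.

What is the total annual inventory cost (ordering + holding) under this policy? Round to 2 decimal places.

$19,353.88

Orders/yr = 22,130/385 = 57.481; ordering cost = 57.481 × $186 = $10,691.38
Average inventory = 385/2 = 192.5; holding cost = 192.5 × $45 = $8,662.50
Total = $10,691.38 + $8,662.50 = $19,353.88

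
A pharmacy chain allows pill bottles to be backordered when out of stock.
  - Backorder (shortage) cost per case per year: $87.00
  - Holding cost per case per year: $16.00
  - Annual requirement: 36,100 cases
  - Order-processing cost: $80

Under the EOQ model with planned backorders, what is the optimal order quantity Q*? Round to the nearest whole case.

654 cases

Basic EOQ = √(2·36,100·80/16) = 600.833
Backorder adjustment √((H+b)/b) = √((16+87)/87) = 1.0881
Q* = 600.833 × 1.0881 ≈ 653.75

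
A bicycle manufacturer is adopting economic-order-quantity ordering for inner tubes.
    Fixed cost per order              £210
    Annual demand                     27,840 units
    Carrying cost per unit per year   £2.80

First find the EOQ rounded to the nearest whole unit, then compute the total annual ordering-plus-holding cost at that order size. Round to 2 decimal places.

£5,721.87

Optimal lot size Q* = (2 × 27,840 × £210 / £2.8)^½ ≈ 2,043.53 → Q = 2,044 units
Annual ordering cost = (D/Q)·S = (27,840/2,044) × 210 = £2,860.27
Annual holding cost  = (Q/2)·H = (2,044/2) × 2.8 = £2,861.60
Total = £2,860.27 + £2,861.60 = £5,721.87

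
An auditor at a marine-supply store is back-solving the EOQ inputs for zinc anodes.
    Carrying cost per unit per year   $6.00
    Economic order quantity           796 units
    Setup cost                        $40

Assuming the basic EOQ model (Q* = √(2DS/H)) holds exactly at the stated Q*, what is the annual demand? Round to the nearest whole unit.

From Q* = √(2DS/H) ⇒ Q*² = 2DS/H.
D = Q²H / (2S) = 796² × 6 / (2 × 40) = 47,521.20

47,521 units per year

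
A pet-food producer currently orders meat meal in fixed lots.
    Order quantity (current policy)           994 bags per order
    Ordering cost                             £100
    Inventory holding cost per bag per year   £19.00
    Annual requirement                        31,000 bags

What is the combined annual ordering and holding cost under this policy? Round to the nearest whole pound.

Annual ordering cost = (D/Q)·S = (31,000/994) × 100 = £3,118.71
Annual holding cost  = (Q/2)·H = (994/2) × 19 = £9,443.00
Total = £3,118.71 + £9,443.00 = £12,561.71

£12,562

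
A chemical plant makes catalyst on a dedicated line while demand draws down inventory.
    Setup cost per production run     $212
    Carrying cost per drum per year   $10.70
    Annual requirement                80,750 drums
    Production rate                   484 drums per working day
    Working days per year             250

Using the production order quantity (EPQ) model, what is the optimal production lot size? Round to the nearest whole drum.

d = 80,750/250 = 323.0000 drums/day;  effective holding cost H(1 − d/p) = 10.7·(1 − 323.0000/484) = 3.55930
Q* = √(2DS / H_eff) = √(2·80,750·212 / 3.55930) ≈ 3,101.50

3,102 drums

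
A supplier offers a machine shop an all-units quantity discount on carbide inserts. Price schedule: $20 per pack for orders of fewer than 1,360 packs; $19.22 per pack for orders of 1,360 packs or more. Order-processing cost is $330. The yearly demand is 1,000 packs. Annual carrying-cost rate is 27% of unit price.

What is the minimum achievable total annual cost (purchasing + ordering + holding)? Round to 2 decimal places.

$21,887.86

H₁ = 27%×$20 = $5.4000;  H₂ = 27%×$19.22 = $5.1894
EOQ₁ = √(2×1,000×330/5.4000) = 349.60  (< 1,360, feasible at tier 1)
EOQ₂ = √(2×1,000×330/5.1894) = 356.63  (< 1,360 → use Q = 1,360 at tier-2 price)
TC(tier 1 (EOQ₁), Q≈349.6) = $21,887.86
TC(tier 2, Q≈1,360.0) = $22,991.44
Minimum at tier 1 (EOQ₁): $21,887.86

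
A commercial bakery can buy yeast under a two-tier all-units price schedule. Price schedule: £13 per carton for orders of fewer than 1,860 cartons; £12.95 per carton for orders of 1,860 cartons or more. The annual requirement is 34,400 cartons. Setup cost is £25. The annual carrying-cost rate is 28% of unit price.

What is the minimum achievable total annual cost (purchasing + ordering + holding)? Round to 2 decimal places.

£449,314.55

H₁ = 28%×£13 = £3.6400;  H₂ = 28%×£12.95 = £3.6260
EOQ₁ = √(2×34,400×25/3.6400) = 687.41  (< 1,860, feasible at tier 1)
EOQ₂ = √(2×34,400×25/3.6260) = 688.73  (< 1,860 → use Q = 1,860 at tier-2 price)
TC(tier 1 (EOQ₁), Q≈687.4) = £449,702.16
TC(tier 2, Q≈1,860.0) = £449,314.55
Minimum at tier 2: £449,314.55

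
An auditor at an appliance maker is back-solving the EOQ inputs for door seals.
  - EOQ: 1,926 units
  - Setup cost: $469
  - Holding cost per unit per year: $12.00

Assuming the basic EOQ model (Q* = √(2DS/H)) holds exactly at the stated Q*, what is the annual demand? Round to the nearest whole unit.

EOQ relation: Q² = 2DS/H, so rearrange for the unknown.
D = Q²H / (2S) = 1,926² × 12 / (2 × 469) = 47,455.98

47,456 units per year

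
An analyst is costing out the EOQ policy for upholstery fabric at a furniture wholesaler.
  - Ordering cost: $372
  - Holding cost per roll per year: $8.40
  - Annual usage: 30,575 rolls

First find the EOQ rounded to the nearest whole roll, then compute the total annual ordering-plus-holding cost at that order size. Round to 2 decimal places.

2DS/H = 2·30,575·372/8.4 = 2,708,071.43
EOQ = √2,708,071.43 ≈ 1,645.62 → Q = 1,646 rolls
Orders/yr = 30,575/1,646 = 18.575; ordering cost = 18.575 × $372 = $6,910.02
Average inventory = 1,646/2 = 823; holding cost = 823 × $8.4 = $6,913.20
Total = $6,910.02 + $6,913.20 = $13,823.22

$13,823.22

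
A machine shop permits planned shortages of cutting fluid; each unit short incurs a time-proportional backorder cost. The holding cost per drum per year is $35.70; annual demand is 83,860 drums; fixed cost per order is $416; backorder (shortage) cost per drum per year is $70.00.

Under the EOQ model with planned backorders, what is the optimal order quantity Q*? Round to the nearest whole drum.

1,718 drums

Q* = √(2DS/H) · √((H + b)/b)
   = √(2 × 83,860 × 416 / 35.7) · √((35.7 + 70) / 70)
   = 1,397.993 × 1.2288 ≈ 1,717.88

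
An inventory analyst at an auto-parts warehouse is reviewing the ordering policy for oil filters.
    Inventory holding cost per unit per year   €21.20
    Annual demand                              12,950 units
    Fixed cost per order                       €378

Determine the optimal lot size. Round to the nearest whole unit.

680 units

Optimal lot size Q* = (2 × 12,950 × €378 / €21.2)^½ ≈ 679.56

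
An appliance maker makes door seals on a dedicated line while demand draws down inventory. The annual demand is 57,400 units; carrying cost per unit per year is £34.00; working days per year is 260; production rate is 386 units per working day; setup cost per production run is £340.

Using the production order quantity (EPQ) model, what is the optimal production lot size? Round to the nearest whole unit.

d = 57,400/260 = 220.7692 units/day;  effective holding cost H(1 − d/p) = 34·(1 − 220.7692/386) = 14.55401
Q* = √(2DS / H_eff) = √(2·57,400·340 / 14.55401) ≈ 1,637.64

1,638 units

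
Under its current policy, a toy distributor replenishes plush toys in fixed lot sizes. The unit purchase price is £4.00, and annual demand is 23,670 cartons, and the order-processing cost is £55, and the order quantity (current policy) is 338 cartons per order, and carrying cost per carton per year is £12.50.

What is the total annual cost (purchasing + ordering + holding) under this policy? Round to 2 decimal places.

Annual ordering cost = (D/Q)·S = (23,670/338) × 55 = £3,851.63
Annual holding cost  = (Q/2)·H = (338/2) × 12.5 = £2,112.50
Purchase cost = D·C = 23,670 × 4 = £94,680.00
Total = £3,851.63 + £2,112.50 + £94,680.00 = £100,644.13

£100,644.13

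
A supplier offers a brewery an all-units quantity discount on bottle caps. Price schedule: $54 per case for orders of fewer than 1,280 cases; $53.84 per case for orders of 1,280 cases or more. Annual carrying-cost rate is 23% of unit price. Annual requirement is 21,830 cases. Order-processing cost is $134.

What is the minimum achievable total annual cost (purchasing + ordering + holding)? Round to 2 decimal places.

$1,185,537.78

H₁ = 23%×$54 = $12.4200;  H₂ = 23%×$53.84 = $12.3832
EOQ₁ = √(2×21,830×134/12.4200) = 686.33  (< 1,280, feasible at tier 1)
EOQ₂ = √(2×21,830×134/12.3832) = 687.35  (< 1,280 → use Q = 1,280 at tier-2 price)
TC(tier 1 (EOQ₁), Q≈686.3) = $1,187,344.23
TC(tier 2, Q≈1,280.0) = $1,185,537.78
Minimum at tier 2: $1,185,537.78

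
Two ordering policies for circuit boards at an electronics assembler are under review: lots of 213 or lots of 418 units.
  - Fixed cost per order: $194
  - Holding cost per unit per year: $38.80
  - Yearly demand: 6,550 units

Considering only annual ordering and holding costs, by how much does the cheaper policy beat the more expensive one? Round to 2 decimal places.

For each Q, cost = (D/Q)·S + (Q/2)·H.
TC(213) = (6,550/213)×194 + (213/2)×38.8 = $10,097.93
TC(418) = (6,550/418)×194 + (418/2)×38.8 = $11,149.15
Cheaper: Q = 213.  Difference = $1,051.22

$1,051.22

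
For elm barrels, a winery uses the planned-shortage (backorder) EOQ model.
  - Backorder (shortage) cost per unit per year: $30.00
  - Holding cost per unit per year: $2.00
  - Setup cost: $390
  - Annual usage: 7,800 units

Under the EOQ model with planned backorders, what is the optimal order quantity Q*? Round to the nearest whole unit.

1,801 units

Basic EOQ = √(2·7,800·390/2) = 1,744.133
Backorder adjustment √((H+b)/b) = √((2+30)/30) = 1.0328
Q* = 1,744.133 × 1.0328 ≈ 1,801.33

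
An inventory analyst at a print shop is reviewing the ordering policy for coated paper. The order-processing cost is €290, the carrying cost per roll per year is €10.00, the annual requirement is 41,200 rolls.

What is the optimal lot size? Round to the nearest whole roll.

1,546 rolls

2DS/H = 2·41,200·290/10 = 2,389,600.00
EOQ = √2,389,600.00 ≈ 1,545.83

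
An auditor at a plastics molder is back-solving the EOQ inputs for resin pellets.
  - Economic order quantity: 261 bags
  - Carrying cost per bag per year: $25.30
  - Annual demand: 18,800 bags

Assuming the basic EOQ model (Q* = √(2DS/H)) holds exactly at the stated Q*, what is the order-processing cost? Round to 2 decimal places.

From Q* = √(2DS/H) ⇒ Q*² = 2DS/H.
S = Q²H / (2D) = 261² × 25.3 / (2 × 18,800) = 45.8367

$45.84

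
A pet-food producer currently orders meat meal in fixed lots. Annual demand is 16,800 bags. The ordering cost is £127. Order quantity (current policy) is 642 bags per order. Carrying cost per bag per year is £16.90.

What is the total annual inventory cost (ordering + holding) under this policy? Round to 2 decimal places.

Annual ordering cost = (D/Q)·S = (16,800/642) × 127 = £3,323.36
Annual holding cost  = (Q/2)·H = (642/2) × 16.9 = £5,424.90
Total = £3,323.36 + £5,424.90 = £8,748.26

£8,748.26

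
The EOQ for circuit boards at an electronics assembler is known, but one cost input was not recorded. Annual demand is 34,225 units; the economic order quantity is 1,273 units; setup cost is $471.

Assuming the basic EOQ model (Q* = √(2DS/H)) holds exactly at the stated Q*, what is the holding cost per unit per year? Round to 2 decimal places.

$19.89

Since Q* = (2DS/H)^½, squaring gives Q*²·H = 2DS.
H = 2DS / Q² = 2 × 34,225 × 471 / 1,273² = 19.8947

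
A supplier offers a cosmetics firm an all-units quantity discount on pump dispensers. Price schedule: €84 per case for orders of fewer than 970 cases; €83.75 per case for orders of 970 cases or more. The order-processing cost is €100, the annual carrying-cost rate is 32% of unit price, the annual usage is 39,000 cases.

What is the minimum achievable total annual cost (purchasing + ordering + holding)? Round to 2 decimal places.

€3,283,268.62

H₁ = 32%×€84 = €26.8800;  H₂ = 32%×€83.75 = €26.8000
EOQ₁ = √(2×39,000×100/26.8800) = 538.68  (< 970, feasible at tier 1)
EOQ₂ = √(2×39,000×100/26.8000) = 539.49  (< 970 → use Q = 970 at tier-2 price)
TC(tier 1 (EOQ₁), Q≈538.7) = €3,290,479.78
TC(tier 2, Q≈970.0) = €3,283,268.62
Minimum at tier 2: €3,283,268.62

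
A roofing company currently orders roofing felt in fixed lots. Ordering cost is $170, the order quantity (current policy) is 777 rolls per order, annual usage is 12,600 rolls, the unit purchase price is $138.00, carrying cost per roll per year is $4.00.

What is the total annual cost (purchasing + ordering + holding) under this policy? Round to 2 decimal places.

Annual ordering cost = (D/Q)·S = (12,600/777) × 170 = $2,756.76
Annual holding cost  = (Q/2)·H = (777/2) × 4 = $1,554.00
Purchase cost = D·C = 12,600 × 138 = $1,738,800.00
Total = $2,756.76 + $1,554.00 + $1,738,800.00 = $1,743,110.76

$1,743,110.76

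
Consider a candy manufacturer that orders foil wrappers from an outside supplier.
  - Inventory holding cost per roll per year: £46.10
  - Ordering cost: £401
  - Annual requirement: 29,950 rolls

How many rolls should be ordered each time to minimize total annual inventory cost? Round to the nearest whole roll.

EOQ = √(2DS/H) = √(2 × 29,950 × 401 / 46.1)
    = √(521,039.05) ≈ 721.83

722 rolls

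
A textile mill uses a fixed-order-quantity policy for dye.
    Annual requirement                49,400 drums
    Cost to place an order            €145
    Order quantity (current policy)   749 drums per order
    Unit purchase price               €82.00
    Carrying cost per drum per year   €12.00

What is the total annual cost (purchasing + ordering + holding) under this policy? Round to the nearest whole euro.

€4,064,857

Ordering: D/Q × S = 49,400/749 × €145 = €9,563.42
Holding:  Q/2 × H = 749/2 × €12 = €4,494.00
Purchase cost = D·C = 49,400 × 82 = €4,050,800.00
Total = €9,563.42 + €4,494.00 + €4,050,800.00 = €4,064,857.42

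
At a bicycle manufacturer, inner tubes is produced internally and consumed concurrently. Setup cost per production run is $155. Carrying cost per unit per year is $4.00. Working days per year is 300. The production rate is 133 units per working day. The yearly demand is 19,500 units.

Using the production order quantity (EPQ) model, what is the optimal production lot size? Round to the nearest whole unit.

Daily demand d = 19,500/300 = 65.000; p = 133; 1 − d/p = 0.51128
EPQ = √(2DS / (H(1 − d/p)))
    = √(2 × 19,500 × 155 / (4 × 0.51128)) ≈ 1,719.25

1,719 units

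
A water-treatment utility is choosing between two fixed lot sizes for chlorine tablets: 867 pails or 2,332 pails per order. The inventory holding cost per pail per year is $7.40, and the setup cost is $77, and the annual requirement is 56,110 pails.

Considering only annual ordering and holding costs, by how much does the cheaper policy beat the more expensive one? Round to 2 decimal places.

$2,289.95

TC(Q) = (D/Q)S + (Q/2)H
TC(867) = (56,110/867)×77 + (867/2)×7.4 = $8,191.14
TC(2,332) = (56,110/2,332)×77 + (2,332/2)×7.4 = $10,481.09
Cheaper: Q = 867.  Difference = $2,289.95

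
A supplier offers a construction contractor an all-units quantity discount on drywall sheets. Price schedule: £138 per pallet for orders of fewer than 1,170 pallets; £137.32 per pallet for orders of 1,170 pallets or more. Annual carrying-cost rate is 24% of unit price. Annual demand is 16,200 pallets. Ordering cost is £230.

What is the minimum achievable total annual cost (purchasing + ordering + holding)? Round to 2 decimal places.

£2,247,048.34

H₁ = 24%×£138 = £33.1200;  H₂ = 24%×£137.32 = £32.9568
EOQ₁ = √(2×16,200×230/33.1200) = 474.34  (< 1,170, feasible at tier 1)
EOQ₂ = √(2×16,200×230/32.9568) = 475.51  (< 1,170 → use Q = 1,170 at tier-2 price)
TC(tier 1 (EOQ₁), Q≈474.3) = £2,251,310.20
TC(tier 2, Q≈1,170.0) = £2,247,048.34
Minimum at tier 2: £2,247,048.34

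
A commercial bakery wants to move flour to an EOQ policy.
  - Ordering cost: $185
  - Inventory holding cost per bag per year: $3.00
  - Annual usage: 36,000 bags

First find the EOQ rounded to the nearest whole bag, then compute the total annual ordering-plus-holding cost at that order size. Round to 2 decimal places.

2DS/H = 2·36,000·185/3 = 4,440,000.00
EOQ = √4,440,000.00 ≈ 2,107.13 → Q = 2,107 bags
Annual ordering cost = (D/Q)·S = (36,000/2,107) × 185 = $3,160.89
Annual holding cost  = (Q/2)·H = (2,107/2) × 3 = $3,160.50
Total = $3,160.89 + $3,160.50 = $6,321.39

$6,321.39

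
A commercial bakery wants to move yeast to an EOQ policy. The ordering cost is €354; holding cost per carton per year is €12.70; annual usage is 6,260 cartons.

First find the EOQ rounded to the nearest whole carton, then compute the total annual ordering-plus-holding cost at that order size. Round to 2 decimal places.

€7,502.49

Q* = √(2·D·S / H) = √(2·6,260·354 / 12.7) = √348,982.7 ≈ 590.75 → Q = 591 cartons
Orders/yr = 6,260/591 = 10.592; ordering cost = 10.592 × €354 = €3,749.64
Average inventory = 591/2 = 295.5; holding cost = 295.5 × €12.7 = €3,752.85
Total = €3,749.64 + €3,752.85 = €7,502.49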